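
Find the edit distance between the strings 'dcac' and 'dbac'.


Building DP table for s1='dcac' (len 4) and s2='dbac' (len 4):
       d  b  a  c
    0  1  2  3  4
  d 1  0  1  2  3
  c 2  1  1  2  2
  a 3  2  2  1  2
  c 4  3  3  2  1
Edit distance = dp[4][4] = 1

1


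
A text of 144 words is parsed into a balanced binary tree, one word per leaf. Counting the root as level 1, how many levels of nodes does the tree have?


In a balanced binary tree with n leaves the deepest leaf is ceil(log2(n)) edges below the root,
so counting node levels inclusive of root and leaves gives ceil(log2(n)) + 1 levels.
log2(144) = 7.1699
ceil(7.1699) = 8
levels = 8 + 1 = 9

9


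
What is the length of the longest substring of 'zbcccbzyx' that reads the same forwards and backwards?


Scanning 'zbcccbzyx' for palindromic substrings.
Substring at positions 0-6: 'zbcccbz'.
Check: reverse('zbcccbz') = 'zbcccbz' -> palindrome confirmed.
Neighbouring characters ('-' / 'y') break symmetry, so it cannot extend further.
No longer palindromic substring exists; longest length = 7

7


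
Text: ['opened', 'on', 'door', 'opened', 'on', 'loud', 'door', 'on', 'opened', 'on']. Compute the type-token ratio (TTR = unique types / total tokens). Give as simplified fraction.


Tokens: 10
Unique types: ('door', 'loud', 'on', 'opened') = 4
TTR = 4/10
Simplify: divide both by 2 -> 2/5
TTR = 2/5

2/5


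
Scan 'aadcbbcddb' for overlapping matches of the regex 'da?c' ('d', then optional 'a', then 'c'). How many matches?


Pattern: da?c means 'd', then optional 'a', then 'c'.
Scanning 'aadcbbcddb' position-by-position:
  Pos 0: window 'aad' -> no
  Pos 1: window 'adc' -> no
  Pos 2: window 'dcb' -> MATCH
  Pos 3: window 'cbb' -> no
  Pos 4: window 'bbc' -> no
  Pos 5: window 'bcd' -> no
  Pos 6: window 'cdd' -> no
  Pos 7: window 'ddb' -> no
  Pos 8: window 'db' -> no
  Pos 9: window 'b' -> no
Total matches: 1

1


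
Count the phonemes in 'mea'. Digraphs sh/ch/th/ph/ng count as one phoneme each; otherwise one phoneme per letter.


Parsing 'mea' greedily, digraphs first:
  'm' -> consonant phoneme (phonemes so far: 1)
  'e' -> vowel phoneme (phonemes so far: 2)
  'a' -> vowel phoneme (phonemes so far: 3)
Total phonemes: 3

3


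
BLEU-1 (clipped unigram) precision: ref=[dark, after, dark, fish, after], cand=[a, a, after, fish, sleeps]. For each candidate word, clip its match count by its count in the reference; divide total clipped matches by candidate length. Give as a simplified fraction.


Reference word counts: {'after': 2, 'dark': 2, 'fish': 1}
Checking each candidate word (with clipping):
  'a' -> not in reference -> no match (matches: 0)
  'a' -> not in reference -> no match (matches: 0)
  'after' -> in reference (ref count 2, used 1/2) -> match (matches: 1)
  'fish' -> in reference (ref count 1, used 1/1) -> match (matches: 2)
  'sleeps' -> not in reference -> no match (matches: 2)
Clipped matches: 2, Candidate length: 5
Precision = 2/5

2/5


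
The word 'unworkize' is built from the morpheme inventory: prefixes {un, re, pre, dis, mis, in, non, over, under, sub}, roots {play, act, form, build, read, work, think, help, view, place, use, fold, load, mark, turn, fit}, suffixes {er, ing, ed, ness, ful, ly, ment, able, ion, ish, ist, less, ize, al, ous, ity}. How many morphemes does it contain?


Segmenting 'unworkize' against the inventory:
  'un' -> prefix (morpheme 1)
  'work' -> root (morpheme 2)
  'ize' -> suffix (morpheme 3)
Total morphemes: 3

3


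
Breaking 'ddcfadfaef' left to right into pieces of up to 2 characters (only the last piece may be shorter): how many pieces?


'ddcfadfaef' has 10 characters.
Chunking with max size 2:
  Chunk 1: 'dd' (positions 0-1)
  Chunk 2: 'cf' (positions 2-3)
  Chunk 3: 'ad' (positions 4-5)
  Chunk 4: 'fa' (positions 6-7)
  Chunk 5: 'ef' (positions 8-9)
Total chunks: ceil(10 / 2) = 5

5


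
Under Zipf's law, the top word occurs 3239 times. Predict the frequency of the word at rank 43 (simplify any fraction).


Zipf's law: freq(rank) = f1 / rank
f1 = 3239, rank = 43
freq = 3239 / 43
GCD(3239, 43) = 1
Simplified: 3239/43

3239/43


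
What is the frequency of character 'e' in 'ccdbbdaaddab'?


Scanning 'ccdbbdaaddab' for 'e':
  No matches found.
Total occurrences of 'e': 0

0


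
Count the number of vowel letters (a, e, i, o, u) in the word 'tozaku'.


Scanning each character of 'tozaku':
  Position 1: 't' -> consonant (running count: 0)
  Position 2: 'o' -> vowel (running count: 1)
  Position 3: 'z' -> consonant (running count: 1)
  Position 4: 'a' -> vowel (running count: 2)
  Position 5: 'k' -> consonant (running count: 2)
  Position 6: 'u' -> vowel (running count: 3)
Total vowels: 3

3


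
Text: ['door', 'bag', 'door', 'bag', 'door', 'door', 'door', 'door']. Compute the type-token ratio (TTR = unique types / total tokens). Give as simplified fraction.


Tokens: 8
Unique types: ('bag', 'door') = 2
TTR = 2/8
Simplify: divide both by 2 -> 1/4
TTR = 1/4

1/4


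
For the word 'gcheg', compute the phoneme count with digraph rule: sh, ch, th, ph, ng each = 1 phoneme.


Parsing 'gcheg' greedily, digraphs first:
  'g' -> consonant phoneme (phonemes so far: 1)
  'ch' -> digraph (1 consonant phoneme) (phonemes so far: 2)
  'e' -> vowel phoneme (phonemes so far: 3)
  'g' -> consonant phoneme (phonemes so far: 4)
Total phonemes: 4

4


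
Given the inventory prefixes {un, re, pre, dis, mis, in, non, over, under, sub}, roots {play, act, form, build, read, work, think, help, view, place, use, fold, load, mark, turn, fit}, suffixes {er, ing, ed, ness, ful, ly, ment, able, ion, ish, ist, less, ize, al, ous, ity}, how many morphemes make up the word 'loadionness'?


Segmenting 'loadionness' against the inventory:
  'load' -> root (morpheme 1)
  'ion' -> suffix (morpheme 2)
  'ness' -> suffix (morpheme 3)
Total morphemes: 3

3


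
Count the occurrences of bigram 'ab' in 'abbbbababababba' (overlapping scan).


Scanning 'abbbbababababba' for bigram 'ab':
  Position 0: 'ab' -> MATCH
  Position 1: 'bb' -> no
  Position 2: 'bb' -> no
  Position 3: 'bb' -> no
  Position 4: 'ba' -> no
  Position 5: 'ab' -> MATCH
  Position 6: 'ba' -> no
  Position 7: 'ab' -> MATCH
  Position 8: 'ba' -> no
  Position 9: 'ab' -> MATCH
  Position 10: 'ba' -> no
  Position 11: 'ab' -> MATCH
  Position 12: 'bb' -> no
  Position 13: 'ba' -> no
Total matches: 5

5


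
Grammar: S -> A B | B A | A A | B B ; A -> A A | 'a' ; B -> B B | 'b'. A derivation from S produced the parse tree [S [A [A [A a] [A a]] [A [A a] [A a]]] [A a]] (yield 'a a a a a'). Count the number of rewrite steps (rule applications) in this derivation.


Every bracketed nonterminal node [X ...] in the tree is produced by exactly one rule application.
Reading the tree off as a leftmost derivation:
  Step 1: S  =>  A A   (applied S -> A A)
  Step 2: A A  =>  A A A   (applied A -> A A)
  Step 3: A A A  =>  A A A A   (applied A -> A A)
  Step 4: A A A A  =>  a A A A   (applied A -> a)
  Step 5: a A A A  =>  a a A A   (applied A -> a)
  Step 6: a a A A  =>  a a A A A   (applied A -> A A)
  Step 7: a a A A A  =>  a a a A A   (applied A -> a)
  Step 8: a a a A A  =>  a a a a A   (applied A -> a)
  Step 9: a a a a A  =>  a a a a a   (applied A -> a)
Final yield: a a a a a
Total rewrite steps: 9

9


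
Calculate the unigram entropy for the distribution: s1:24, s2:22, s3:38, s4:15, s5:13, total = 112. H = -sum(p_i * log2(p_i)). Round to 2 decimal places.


Computing entropy H = -sum(p_i * log2(p_i)):
  s1: p = 24/112 = 0.2143, -p*log2(p) = 0.4762
  s2: p = 22/112 = 0.1964, -p*log2(p) = 0.4612
  s3: p = 38/112 = 0.3393, -p*log2(p) = 0.5291
  s4: p = 15/112 = 0.1339, -p*log2(p) = 0.3885
  s5: p = 13/112 = 0.1161, -p*log2(p) = 0.3606
H = sum of terms = 2.2156
Rounded to 2 decimals: 2.22

2.22


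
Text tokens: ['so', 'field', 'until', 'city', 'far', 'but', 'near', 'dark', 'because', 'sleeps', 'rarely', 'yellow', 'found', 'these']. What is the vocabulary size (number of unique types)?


Listing all tokens and tracking unique types:
  Token 1: 'so' -> NEW (unique so far: 1)
  Token 2: 'field' -> NEW (unique so far: 2)
  Token 3: 'until' -> NEW (unique so far: 3)
  Token 4: 'city' -> NEW (unique so far: 4)
  Token 5: 'far' -> NEW (unique so far: 5)
  Token 6: 'but' -> NEW (unique so far: 6)
  Token 7: 'near' -> NEW (unique so far: 7)
  Token 8: 'dark' -> NEW (unique so far: 8)
  Token 9: 'because' -> NEW (unique so far: 9)
  Token 10: 'sleeps' -> NEW (unique so far: 10)
  Token 11: 'rarely' -> NEW (unique so far: 11)
  Token 12: 'yellow' -> NEW (unique so far: 12)
  Token 13: 'found' -> NEW (unique so far: 13)
  Token 14: 'these' -> NEW (unique so far: 14)
Unique types: ('because', 'but', 'city', 'dark', 'far', 'field', 'found', 'near', 'rarely', 'sleeps', 'so', 'these', 'until', 'yellow')
Vocabulary size: 14

14


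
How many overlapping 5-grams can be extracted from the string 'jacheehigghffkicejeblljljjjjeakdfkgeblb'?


String 'jacheehigghffkicejeblljljjjjeakdfkgeblb' has length L = 39.
Number of overlapping n-grams = L - n + 1
Substituting: 39 - 5 + 1 = 35

35


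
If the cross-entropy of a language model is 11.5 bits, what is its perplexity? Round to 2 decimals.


Perplexity formula: PP = 2^H
H = 11.5
PP = 2^11.5
Decompose: 2^11.5 = 2^11 * 2^0.5 = 2^11 * sqrt(2)
2^11 = 2048, sqrt(2) ~ 1.4142136
PP ~ 2048 * 1.4142136 = 2896.3094528
Rounded to 2 decimals: 2896.31

2896.31


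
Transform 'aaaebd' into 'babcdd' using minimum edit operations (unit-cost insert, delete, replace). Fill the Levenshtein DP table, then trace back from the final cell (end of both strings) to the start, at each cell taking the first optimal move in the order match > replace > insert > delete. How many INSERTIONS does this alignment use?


Edit distance = 4. Backtracking from cell (6, 6) with preference match > replace > insert > delete,
then listing the resulting alignment 'aaaebd' -> 'babcdd' left to right:
  Step 1: replace a->b
  Step 2: keep 'a'
  Step 3: replace a->b
  Step 4: replace e->c
  Step 5: replace b->d
  Step 6: keep 'd'
Total insertions: 0

0


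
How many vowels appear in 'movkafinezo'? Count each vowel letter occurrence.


Scanning each character of 'movkafinezo':
  Position 1: 'm' -> consonant (running count: 0)
  Position 2: 'o' -> vowel (running count: 1)
  Position 3: 'v' -> consonant (running count: 1)
  Position 4: 'k' -> consonant (running count: 1)
  Position 5: 'a' -> vowel (running count: 2)
  Position 6: 'f' -> consonant (running count: 2)
  Position 7: 'i' -> vowel (running count: 3)
  Position 8: 'n' -> consonant (running count: 3)
  Position 9: 'e' -> vowel (running count: 4)
  Position 10: 'z' -> consonant (running count: 4)
  Position 11: 'o' -> vowel (running count: 5)
Total vowels: 5

5


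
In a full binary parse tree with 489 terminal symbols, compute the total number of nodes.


Leaf nodes (terminals): 489
Internal nodes = n - 1 = 489 - 1 = 488
Total = leaves + internal = 489 + 488 = 977

977


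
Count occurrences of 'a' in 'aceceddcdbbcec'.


Scanning 'aceceddcdbbcec' for 'a':
  Position 0: 'a' -> MATCH (count: 1)
Total occurrences of 'a': 1

1


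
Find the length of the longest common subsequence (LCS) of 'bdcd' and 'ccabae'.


DP table for LCS of 'bdcd' and 'ccabae':
       c  c  a  b  a  e
    0  0  0  0  0  0  0
  b 0  0  0  0  1  1  1
  d 0  0  0  0  1  1  1
  c 0  1  1  1  1  1  1
  d 0  1  1  1  1  1  1
LCS: 'b'
LCS length = 1

1


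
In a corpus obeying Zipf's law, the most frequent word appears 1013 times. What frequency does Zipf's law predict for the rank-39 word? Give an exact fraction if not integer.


Zipf's law: freq(rank) = f1 / rank
f1 = 1013, rank = 39
freq = 1013 / 39
GCD(1013, 39) = 1
Simplified: 1013/39

1013/39


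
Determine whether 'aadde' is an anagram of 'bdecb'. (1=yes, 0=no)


Sort characters of 'aadde': 'aadde'
Sort characters of 'bdecb': 'bbcde'
Sorted forms differ -> they are NOT anagrams
Result: 0

0


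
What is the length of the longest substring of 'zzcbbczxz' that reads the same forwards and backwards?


Scanning 'zzcbbczxz' for palindromic substrings.
Substring at positions 1-6: 'zcbbcz'.
Check: reverse('zcbbcz') = 'zcbbcz' -> palindrome confirmed.
Neighbouring characters ('z' / 'x') break symmetry, so it cannot extend further.
No longer palindromic substring exists; longest length = 6

6


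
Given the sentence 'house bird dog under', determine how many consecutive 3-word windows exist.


Word trigrams from [4] words:
  Trigram 1: (house bird dog)
  Trigram 2: (bird dog under)
Total word trigrams: 4 - 2 = 2

2


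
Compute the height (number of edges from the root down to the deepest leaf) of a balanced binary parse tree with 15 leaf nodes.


In a balanced binary tree with n leaves the deepest leaf is ceil(log2(n)) edges below the root.
log2(15) = 3.9069
ceil(3.9069) = 4
height (edges) = 4

4


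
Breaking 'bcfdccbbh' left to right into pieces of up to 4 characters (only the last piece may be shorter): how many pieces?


'bcfdccbbh' has 9 characters.
Chunking with max size 4:
  Chunk 1: 'bcfd' (positions 0-3)
  Chunk 2: 'ccbb' (positions 4-7)
  Chunk 3: 'h' (positions 8-8)
Total chunks: ceil(9 / 4) = 3

3


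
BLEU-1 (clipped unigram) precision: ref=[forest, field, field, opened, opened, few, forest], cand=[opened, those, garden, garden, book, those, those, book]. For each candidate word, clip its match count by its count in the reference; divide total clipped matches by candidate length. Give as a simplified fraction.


Reference word counts: {'few': 1, 'field': 2, 'forest': 2, 'opened': 2}
Checking each candidate word (with clipping):
  'opened' -> in reference (ref count 2, used 1/2) -> match (matches: 1)
  'those' -> not in reference -> no match (matches: 1)
  'garden' -> not in reference -> no match (matches: 1)
  'garden' -> not in reference -> no match (matches: 1)
  'book' -> not in reference -> no match (matches: 1)
  'those' -> not in reference -> no match (matches: 1)
  'those' -> not in reference -> no match (matches: 1)
  'book' -> not in reference -> no match (matches: 1)
Clipped matches: 1, Candidate length: 8
Precision = 1/8

1/8


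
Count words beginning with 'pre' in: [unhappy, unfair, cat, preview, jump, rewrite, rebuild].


Checking each word for prefix 'pre':
  'unhappy' -> no (count: 0)
  'unfair' -> no (count: 0)
  'cat' -> no (count: 0)
  'preview' -> YES, starts with 'pre' (count: 1)
  'jump' -> no (count: 1)
  'rewrite' -> no (count: 1)
  'rebuild' -> no (count: 1)
Total with prefix 'pre': 1

1


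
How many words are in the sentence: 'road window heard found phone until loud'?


Counting words by splitting on spaces:
  Word 1: 'road'
  Word 2: 'window'
  Word 3: 'heard'
  Word 4: 'found'
  Word 5: 'phone'
  Word 6: 'until'
  Word 7: 'loud'
Total words: 7

7


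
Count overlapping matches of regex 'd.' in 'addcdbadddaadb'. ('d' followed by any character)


Pattern: d. means 'd' followed by any character.
Scanning 'addcdbadddaadb' position-by-position:
  Pos 0: window 'ad' -> no
  Pos 1: window 'dd' -> MATCH
  Pos 2: window 'dc' -> MATCH
  Pos 3: window 'cd' -> no
  Pos 4: window 'db' -> MATCH
  Pos 5: window 'ba' -> no
  Pos 6: window 'ad' -> no
  Pos 7: window 'dd' -> MATCH
  Pos 8: window 'dd' -> MATCH
  Pos 9: window 'da' -> MATCH
  Pos 10: window 'aa' -> no
  Pos 11: window 'ad' -> no
  Pos 12: window 'db' -> MATCH
  Pos 13: window 'b' -> no
Total matches: 7

7


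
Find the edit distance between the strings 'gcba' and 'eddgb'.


Building DP table for s1='gcba' (len 4) and s2='eddgb' (len 5):
       e  d  d  g  b
    0  1  2  3  4  5
  g 1  1  2  3  3  4
  c 2  2  2  3  4  4
  b 3  3  3  3  4  4
  a 4  4  4  4  4  5
Edit distance = dp[4][5] = 5

5


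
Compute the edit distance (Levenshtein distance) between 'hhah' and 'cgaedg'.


Building DP table for s1='hhah' (len 4) and s2='cgaedg' (len 6):
       c  g  a  e  d  g
    0  1  2  3  4  5  6
  h 1  1  2  3  4  5  6
  h 2  2  2  3  4  5  6
  a 3  3  3  2  3  4  5
  h 4  4  4  3  3  4  5
Edit distance = dp[4][6] = 5

5


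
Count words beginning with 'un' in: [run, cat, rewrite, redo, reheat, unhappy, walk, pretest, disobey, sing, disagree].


Checking each word for prefix 'un':
  'run' -> no (count: 0)
  'cat' -> no (count: 0)
  'rewrite' -> no (count: 0)
  'redo' -> no (count: 0)
  'reheat' -> no (count: 0)
  'unhappy' -> YES, starts with 'un' (count: 1)
  'walk' -> no (count: 1)
  'pretest' -> no (count: 1)
  'disobey' -> no (count: 1)
  'sing' -> no (count: 1)
  'disagree' -> no (count: 1)
Total with prefix 'un': 1

1


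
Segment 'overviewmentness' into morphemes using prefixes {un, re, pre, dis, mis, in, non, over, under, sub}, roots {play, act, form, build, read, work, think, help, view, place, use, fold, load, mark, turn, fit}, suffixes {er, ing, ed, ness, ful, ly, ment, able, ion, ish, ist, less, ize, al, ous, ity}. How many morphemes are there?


Segmenting 'overviewmentness' against the inventory:
  'over' -> prefix (morpheme 1)
  'view' -> root (morpheme 2)
  'ment' -> suffix (morpheme 3)
  'ness' -> suffix (morpheme 4)
Total morphemes: 4

4


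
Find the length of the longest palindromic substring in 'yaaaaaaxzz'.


Scanning 'yaaaaaaxzz' for palindromic substrings.
Substring at positions 1-6: 'aaaaaa'.
Check: reverse('aaaaaa') = 'aaaaaa' -> palindrome confirmed.
Neighbouring characters ('y' / 'x') break symmetry, so it cannot extend further.
No longer palindromic substring exists; longest length = 6

6


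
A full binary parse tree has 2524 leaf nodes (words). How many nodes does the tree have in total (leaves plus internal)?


Leaf nodes (terminals): 2524
Internal nodes = n - 1 = 2524 - 1 = 2523
Total = leaves + internal = 2524 + 2523 = 5047

5047


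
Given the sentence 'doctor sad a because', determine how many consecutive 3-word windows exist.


Word trigrams from [4] words:
  Trigram 1: (doctor sad a)
  Trigram 2: (sad a because)
Total word trigrams: 4 - 2 = 2

2


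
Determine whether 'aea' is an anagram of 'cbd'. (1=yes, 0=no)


Sort characters of 'aea': 'aae'
Sort characters of 'cbd': 'bcd'
Sorted forms differ -> they are NOT anagrams
Result: 0

0


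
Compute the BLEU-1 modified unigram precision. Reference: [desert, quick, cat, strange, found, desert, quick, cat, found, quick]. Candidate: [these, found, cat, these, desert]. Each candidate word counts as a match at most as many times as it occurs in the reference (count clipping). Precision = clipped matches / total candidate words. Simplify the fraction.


Reference word counts: {'cat': 2, 'desert': 2, 'found': 2, 'quick': 3, 'strange': 1}
Checking each candidate word (with clipping):
  'these' -> not in reference -> no match (matches: 0)
  'found' -> in reference (ref count 2, used 1/2) -> match (matches: 1)
  'cat' -> in reference (ref count 2, used 1/2) -> match (matches: 2)
  'these' -> not in reference -> no match (matches: 2)
  'desert' -> in reference (ref count 2, used 1/2) -> match (matches: 3)
Clipped matches: 3, Candidate length: 5
Precision = 3/5

3/5


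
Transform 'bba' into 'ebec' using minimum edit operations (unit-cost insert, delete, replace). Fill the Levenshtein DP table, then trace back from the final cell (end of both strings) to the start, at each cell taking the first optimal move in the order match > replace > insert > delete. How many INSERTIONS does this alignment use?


Edit distance = 3. Backtracking from cell (3, 4) with preference match > replace > insert > delete,
then listing the resulting alignment 'bba' -> 'ebec' left to right:
  Step 1: insert 'e' [insertion #1]
  Step 2: keep 'b'
  Step 3: replace b->e
  Step 4: replace a->c
Total insertions: 1

1


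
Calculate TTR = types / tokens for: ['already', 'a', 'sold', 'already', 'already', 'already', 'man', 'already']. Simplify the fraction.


Tokens: 8
Unique types: ('a', 'already', 'man', 'sold') = 4
TTR = 4/8
Simplify: divide both by 4 -> 1/2
TTR = 1/2

1/2


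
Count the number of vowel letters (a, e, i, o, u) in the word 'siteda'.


Scanning each character of 'siteda':
  Position 1: 's' -> consonant (running count: 0)
  Position 2: 'i' -> vowel (running count: 1)
  Position 3: 't' -> consonant (running count: 1)
  Position 4: 'e' -> vowel (running count: 2)
  Position 5: 'd' -> consonant (running count: 2)
  Position 6: 'a' -> vowel (running count: 3)
Total vowels: 3

3


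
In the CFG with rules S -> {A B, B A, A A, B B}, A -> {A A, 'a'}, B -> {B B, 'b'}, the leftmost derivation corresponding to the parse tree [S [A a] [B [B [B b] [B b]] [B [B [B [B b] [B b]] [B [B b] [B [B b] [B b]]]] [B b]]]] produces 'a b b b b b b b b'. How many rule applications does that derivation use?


Every bracketed nonterminal node [X ...] in the tree is produced by exactly one rule application.
Reading the tree off as a leftmost derivation:
  Step 1: S  =>  A B   (applied S -> A B)
  Step 2: A B  =>  a B   (applied A -> a)
  Step 3: a B  =>  a B B   (applied B -> B B)
  Step 4: a B B  =>  a B B B   (applied B -> B B)
  Step 5: a B B B  =>  a b B B   (applied B -> b)
  Step 6: a b B B  =>  a b b B   (applied B -> b)
  Step 7: a b b B  =>  a b b B B   (applied B -> B B)
  Step 8: a b b B B  =>  a b b B B B   (applied B -> B B)
  Step 9: a b b B B B  =>  a b b B B B B   (applied B -> B B)
  Step 10: a b b B B B B  =>  a b b b B B B   (applied B -> b)
  Step 11: a b b b B B B  =>  a b b b b B B   (applied B -> b)
  Step 12: a b b b b B B  =>  a b b b b B B B   (applied B -> B B)
  Step 13: a b b b b B B B  =>  a b b b b b B B   (applied B -> b)
  Step 14: a b b b b b B B  =>  a b b b b b B B B   (applied B -> B B)
  Step 15: a b b b b b B B B  =>  a b b b b b b B B   (applied B -> b)
  Step 16: a b b b b b b B B  =>  a b b b b b b b B   (applied B -> b)
  Step 17: a b b b b b b b B  =>  a b b b b b b b b   (applied B -> b)
Final yield: a b b b b b b b b
Total rewrite steps: 17

17


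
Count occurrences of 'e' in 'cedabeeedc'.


Scanning 'cedabeeedc' for 'e':
  Position 1: 'e' -> MATCH (count: 1)
  Position 5: 'e' -> MATCH (count: 2)
  Position 6: 'e' -> MATCH (count: 3)
  Position 7: 'e' -> MATCH (count: 4)
Total occurrences of 'e': 4

4


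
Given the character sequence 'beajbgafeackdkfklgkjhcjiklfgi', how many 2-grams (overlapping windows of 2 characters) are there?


String 'beajbgafeackdkfklgkjhcjiklfgi' has length L = 29.
Number of overlapping n-grams = L - n + 1
Substituting: 29 - 2 + 1 = 28

28


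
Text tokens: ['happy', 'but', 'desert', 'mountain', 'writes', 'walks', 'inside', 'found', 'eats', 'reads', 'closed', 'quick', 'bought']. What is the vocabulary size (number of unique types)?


Listing all tokens and tracking unique types:
  Token 1: 'happy' -> NEW (unique so far: 1)
  Token 2: 'but' -> NEW (unique so far: 2)
  Token 3: 'desert' -> NEW (unique so far: 3)
  Token 4: 'mountain' -> NEW (unique so far: 4)
  Token 5: 'writes' -> NEW (unique so far: 5)
  Token 6: 'walks' -> NEW (unique so far: 6)
  Token 7: 'inside' -> NEW (unique so far: 7)
  Token 8: 'found' -> NEW (unique so far: 8)
  Token 9: 'eats' -> NEW (unique so far: 9)
  Token 10: 'reads' -> NEW (unique so far: 10)
  Token 11: 'closed' -> NEW (unique so far: 11)
  Token 12: 'quick' -> NEW (unique so far: 12)
  Token 13: 'bought' -> NEW (unique so far: 13)
Unique types: ('bought', 'but', 'closed', 'desert', 'eats', 'found', 'happy', 'inside', 'mountain', 'quick', 'reads', 'walks', 'writes')
Vocabulary size: 13

13


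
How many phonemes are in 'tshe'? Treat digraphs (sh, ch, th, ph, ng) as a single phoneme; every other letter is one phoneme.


Parsing 'tshe' greedily, digraphs first:
  't' -> consonant phoneme (phonemes so far: 1)
  'sh' -> digraph (1 consonant phoneme) (phonemes so far: 2)
  'e' -> vowel phoneme (phonemes so far: 3)
Total phonemes: 3

3


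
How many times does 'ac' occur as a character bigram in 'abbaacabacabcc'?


Scanning 'abbaacabacabcc' for bigram 'ac':
  Position 0: 'ab' -> no
  Position 1: 'bb' -> no
  Position 2: 'ba' -> no
  Position 3: 'aa' -> no
  Position 4: 'ac' -> MATCH
  Position 5: 'ca' -> no
  Position 6: 'ab' -> no
  Position 7: 'ba' -> no
  Position 8: 'ac' -> MATCH
  Position 9: 'ca' -> no
  Position 10: 'ab' -> no
  Position 11: 'bc' -> no
  Position 12: 'cc' -> no
Total matches: 2

2


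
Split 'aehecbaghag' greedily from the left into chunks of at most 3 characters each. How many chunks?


'aehecbaghag' has 11 characters.
Chunking with max size 3:
  Chunk 1: 'aeh' (positions 0-2)
  Chunk 2: 'ecb' (positions 3-5)
  Chunk 3: 'agh' (positions 6-8)
  Chunk 4: 'ag' (positions 9-10)
Total chunks: ceil(11 / 3) = 4

4


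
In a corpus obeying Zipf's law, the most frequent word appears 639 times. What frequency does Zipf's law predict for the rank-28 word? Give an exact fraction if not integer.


Zipf's law: freq(rank) = f1 / rank
f1 = 639, rank = 28
freq = 639 / 28
GCD(639, 28) = 1
Simplified: 639/28

639/28


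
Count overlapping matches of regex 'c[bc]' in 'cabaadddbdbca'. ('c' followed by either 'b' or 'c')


Pattern: c[bc] means 'c' followed by either 'b' or 'c'.
Scanning 'cabaadddbdbca' position-by-position:
  Pos 0: window 'ca' -> no
  Pos 1: window 'ab' -> no
  Pos 2: window 'ba' -> no
  Pos 3: window 'aa' -> no
  Pos 4: window 'ad' -> no
  Pos 5: window 'dd' -> no
  Pos 6: window 'dd' -> no
  Pos 7: window 'db' -> no
  Pos 8: window 'bd' -> no
  Pos 9: window 'db' -> no
  Pos 10: window 'bc' -> no
  Pos 11: window 'ca' -> no
  Pos 12: window 'a' -> no
Total matches: 0

0


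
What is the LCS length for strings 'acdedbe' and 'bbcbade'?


DP table for LCS of 'acdedbe' and 'bbcbade':
       b  b  c  b  a  d  e
    0  0  0  0  0  0  0  0
  a 0  0  0  0  0  1  1  1
  c 0  0  0  1  1  1  1  1
  d 0  0  0  1  1  1  2  2
  e 0  0  0  1  1  1  2  3
  d 0  0  0  1  1  1  2  3
  b 0  1  1  1  2  2  2  3
  e 0  1  1  1  2  2  2  3
LCS: 'ade'
LCS length = 3

3


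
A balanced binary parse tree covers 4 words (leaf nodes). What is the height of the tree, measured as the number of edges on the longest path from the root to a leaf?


In a balanced binary tree with n leaves the deepest leaf is ceil(log2(n)) edges below the root.
log2(4) = 2.0000
ceil(2.0000) = 2
height (edges) = 2

2


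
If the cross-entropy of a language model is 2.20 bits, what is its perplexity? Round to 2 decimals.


Perplexity formula: PP = 2^H
H = 2.20
PP = 2^2.20
Decompose: 2^2.20 = 2^2 * 2^0.20
2^2 = 4, 2^0.20 ~ 1.1486984
PP ~ 4 * 1.1486984 = 4.5947936
Rounded to 2 decimals: 4.59

4.59


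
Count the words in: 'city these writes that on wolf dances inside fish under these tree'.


Counting words by splitting on spaces:
  Word 1: 'city'
  Word 2: 'these'
  Word 3: 'writes'
  Word 4: 'that'
  Word 5: 'on'
  Word 6: 'wolf'
  Word 7: 'dances'
  Word 8: 'inside'
  Word 9: 'fish'
  Word 10: 'under'
  Word 11: 'these'
  Word 12: 'tree'
Total words: 12

12


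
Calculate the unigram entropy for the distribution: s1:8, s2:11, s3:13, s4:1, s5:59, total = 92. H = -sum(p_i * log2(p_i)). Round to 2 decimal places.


Computing entropy H = -sum(p_i * log2(p_i)):
  s1: p = 8/92 = 0.0870, -p*log2(p) = 0.3064
  s2: p = 11/92 = 0.1196, -p*log2(p) = 0.3664
  s3: p = 13/92 = 0.1413, -p*log2(p) = 0.3989
  s4: p = 1/92 = 0.0109, -p*log2(p) = 0.0709
  s5: p = 59/92 = 0.6413, -p*log2(p) = 0.4110
H = sum of terms = 1.5536
Rounded to 2 decimals: 1.55

1.55


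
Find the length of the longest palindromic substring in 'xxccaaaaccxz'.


Scanning 'xxccaaaaccxz' for palindromic substrings.
Substring at positions 1-10: 'xccaaaaccx'.
Check: reverse('xccaaaaccx') = 'xccaaaaccx' -> palindrome confirmed.
Neighbouring characters ('x' / 'z') break symmetry, so it cannot extend further.
No longer palindromic substring exists; longest length = 10

10


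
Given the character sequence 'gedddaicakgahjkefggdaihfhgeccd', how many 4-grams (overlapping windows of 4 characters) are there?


String 'gedddaicakgahjkefggdaihfhgeccd' has length L = 30.
Number of overlapping n-grams = L - n + 1
Substituting: 30 - 4 + 1 = 27

27


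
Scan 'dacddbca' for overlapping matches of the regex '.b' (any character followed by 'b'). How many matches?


Pattern: .b means any character followed by 'b'.
Scanning 'dacddbca' position-by-position:
  Pos 0: window 'da' -> no
  Pos 1: window 'ac' -> no
  Pos 2: window 'cd' -> no
  Pos 3: window 'dd' -> no
  Pos 4: window 'db' -> MATCH
  Pos 5: window 'bc' -> no
  Pos 6: window 'ca' -> no
  Pos 7: window 'a' -> no
Total matches: 1

1


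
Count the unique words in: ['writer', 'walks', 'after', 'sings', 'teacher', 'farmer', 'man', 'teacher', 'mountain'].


Listing all tokens and tracking unique types:
  Token 1: 'writer' -> NEW (unique so far: 1)
  Token 2: 'walks' -> NEW (unique so far: 2)
  Token 3: 'after' -> NEW (unique so far: 3)
  Token 4: 'sings' -> NEW (unique so far: 4)
  Token 5: 'teacher' -> NEW (unique so far: 5)
  Token 6: 'farmer' -> NEW (unique so far: 6)
  Token 7: 'man' -> NEW (unique so far: 7)
  Token 8: 'teacher' -> duplicate (unique so far: 7)
  Token 9: 'mountain' -> NEW (unique so far: 8)
Unique types: ('after', 'farmer', 'man', 'mountain', 'sings', 'teacher', 'walks', 'writer')
Vocabulary size: 8

8


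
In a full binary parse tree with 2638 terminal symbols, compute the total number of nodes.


Leaf nodes (terminals): 2638
Internal nodes = n - 1 = 2638 - 1 = 2637
Total = leaves + internal = 2638 + 2637 = 5275

5275


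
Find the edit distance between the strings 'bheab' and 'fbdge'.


Building DP table for s1='bheab' (len 5) and s2='fbdge' (len 5):
       f  b  d  g  e
    0  1  2  3  4  5
  b 1  1  1  2  3  4
  h 2  2  2  2  3  4
  e 3  3  3  3  3  3
  a 4  4  4  4  4  4
  b 5  5  4  5  5  5
Edit distance = dp[5][5] = 5

5


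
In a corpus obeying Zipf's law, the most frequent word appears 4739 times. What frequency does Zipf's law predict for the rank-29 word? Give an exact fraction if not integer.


Zipf's law: freq(rank) = f1 / rank
f1 = 4739, rank = 29
freq = 4739 / 29
GCD(4739, 29) = 1
Simplified: 4739/29

4739/29


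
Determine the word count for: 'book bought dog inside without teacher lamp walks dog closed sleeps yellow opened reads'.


Counting words by splitting on spaces:
  Word 1: 'book'
  Word 2: 'bought'
  Word 3: 'dog'
  Word 4: 'inside'
  Word 5: 'without'
  Word 6: 'teacher'
  Word 7: 'lamp'
  Word 8: 'walks'
  Word 9: 'dog'
  Word 10: 'closed'
  Word 11: 'sleeps'
  Word 12: 'yellow'
  Word 13: 'opened'
  Word 14: 'reads'
Total words: 14

14


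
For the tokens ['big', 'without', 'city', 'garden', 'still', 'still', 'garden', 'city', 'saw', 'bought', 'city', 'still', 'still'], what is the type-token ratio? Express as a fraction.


Tokens: 13
Unique types: ('big', 'bought', 'city', 'garden', 'saw', 'still', 'without') = 7
TTR = 7/13
Already in lowest terms.

7/13


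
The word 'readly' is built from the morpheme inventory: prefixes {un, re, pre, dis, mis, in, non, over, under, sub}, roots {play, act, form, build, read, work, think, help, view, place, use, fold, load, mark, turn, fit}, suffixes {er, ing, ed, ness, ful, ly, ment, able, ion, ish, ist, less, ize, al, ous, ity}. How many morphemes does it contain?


Segmenting 'readly' against the inventory:
  'read' -> root (morpheme 1)
  'ly' -> suffix (morpheme 2)
Total morphemes: 2

2


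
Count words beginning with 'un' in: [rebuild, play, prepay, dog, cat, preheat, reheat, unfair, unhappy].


Checking each word for prefix 'un':
  'rebuild' -> no (count: 0)
  'play' -> no (count: 0)
  'prepay' -> no (count: 0)
  'dog' -> no (count: 0)
  'cat' -> no (count: 0)
  'preheat' -> no (count: 0)
  'reheat' -> no (count: 0)
  'unfair' -> YES, starts with 'un' (count: 1)
  'unhappy' -> YES, starts with 'un' (count: 2)
Total with prefix 'un': 2

2


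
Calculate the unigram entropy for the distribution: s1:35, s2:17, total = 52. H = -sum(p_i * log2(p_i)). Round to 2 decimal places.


Computing entropy H = -sum(p_i * log2(p_i)):
  s1: p = 35/52 = 0.6731, -p*log2(p) = 0.3844
  s2: p = 17/52 = 0.3269, -p*log2(p) = 0.5273
H = sum of terms = 0.9117
Rounded to 2 decimals: 0.91

0.91


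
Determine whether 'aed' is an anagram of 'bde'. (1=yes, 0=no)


Sort characters of 'aed': 'ade'
Sort characters of 'bde': 'bde'
Sorted forms differ -> they are NOT anagrams
Result: 0

0


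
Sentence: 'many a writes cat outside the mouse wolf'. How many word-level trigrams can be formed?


Word trigrams from [8] words:
  Trigram 1: (many a writes)
  Trigram 2: (a writes cat)
  Trigram 3: (writes cat outside)
  Trigram 4: (cat outside the)
  Trigram 5: (outside the mouse)
  Trigram 6: (the mouse wolf)
Total word trigrams: 8 - 2 = 6

6


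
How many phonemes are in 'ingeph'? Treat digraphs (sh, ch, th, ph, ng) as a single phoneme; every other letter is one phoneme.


Parsing 'ingeph' greedily, digraphs first:
  'i' -> vowel phoneme (phonemes so far: 1)
  'ng' -> digraph (1 consonant phoneme) (phonemes so far: 2)
  'e' -> vowel phoneme (phonemes so far: 3)
  'ph' -> digraph (1 consonant phoneme) (phonemes so far: 4)
Total phonemes: 4

4


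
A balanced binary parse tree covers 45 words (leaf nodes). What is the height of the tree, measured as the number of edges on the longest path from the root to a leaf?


In a balanced binary tree with n leaves the deepest leaf is ceil(log2(n)) edges below the root.
log2(45) = 5.4919
ceil(5.4919) = 6
height (edges) = 6

6


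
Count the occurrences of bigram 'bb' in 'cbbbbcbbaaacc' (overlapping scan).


Scanning 'cbbbbcbbaaacc' for bigram 'bb':
  Position 0: 'cb' -> no
  Position 1: 'bb' -> MATCH
  Position 2: 'bb' -> MATCH
  Position 3: 'bb' -> MATCH
  Position 4: 'bc' -> no
  Position 5: 'cb' -> no
  Position 6: 'bb' -> MATCH
  Position 7: 'ba' -> no
  Position 8: 'aa' -> no
  Position 9: 'aa' -> no
  Position 10: 'ac' -> no
  Position 11: 'cc' -> no
Total matches: 4

4


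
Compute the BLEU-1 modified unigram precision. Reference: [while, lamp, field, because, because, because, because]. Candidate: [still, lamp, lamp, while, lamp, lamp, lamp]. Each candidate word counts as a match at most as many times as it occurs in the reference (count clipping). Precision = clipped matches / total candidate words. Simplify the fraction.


Reference word counts: {'because': 4, 'field': 1, 'lamp': 1, 'while': 1}
Checking each candidate word (with clipping):
  'still' -> not in reference -> no match (matches: 0)
  'lamp' -> in reference (ref count 1, used 1/1) -> match (matches: 1)
  'lamp' -> ref count 1 already used up (1/1) -> clipped, no match (matches: 1)
  'while' -> in reference (ref count 1, used 1/1) -> match (matches: 2)
  'lamp' -> ref count 1 already used up (1/1) -> clipped, no match (matches: 2)
  'lamp' -> ref count 1 already used up (1/1) -> clipped, no match (matches: 2)
  'lamp' -> ref count 1 already used up (1/1) -> clipped, no match (matches: 2)
Clipped matches: 2, Candidate length: 7
Precision = 2/7

2/7


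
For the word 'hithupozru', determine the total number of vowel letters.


Scanning each character of 'hithupozru':
  Position 1: 'h' -> consonant (running count: 0)
  Position 2: 'i' -> vowel (running count: 1)
  Position 3: 't' -> consonant (running count: 1)
  Position 4: 'h' -> consonant (running count: 1)
  Position 5: 'u' -> vowel (running count: 2)
  Position 6: 'p' -> consonant (running count: 2)
  Position 7: 'o' -> vowel (running count: 3)
  Position 8: 'z' -> consonant (running count: 3)
  Position 9: 'r' -> consonant (running count: 3)
  Position 10: 'u' -> vowel (running count: 4)
Total vowels: 4

4


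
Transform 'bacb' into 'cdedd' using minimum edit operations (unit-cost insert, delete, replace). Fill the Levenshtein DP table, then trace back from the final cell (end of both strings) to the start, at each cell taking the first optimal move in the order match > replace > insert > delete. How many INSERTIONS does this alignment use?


Edit distance = 5. Backtracking from cell (4, 5) with preference match > replace > insert > delete,
then listing the resulting alignment 'bacb' -> 'cdedd' left to right:
  Step 1: insert 'c' [insertion #1]
  Step 2: replace b->d
  Step 3: replace a->e
  Step 4: replace c->d
  Step 5: replace b->d
Total insertions: 1

1


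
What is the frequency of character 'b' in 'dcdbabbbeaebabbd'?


Scanning 'dcdbabbbeaebabbd' for 'b':
  Position 3: 'b' -> MATCH (count: 1)
  Position 5: 'b' -> MATCH (count: 2)
  Position 6: 'b' -> MATCH (count: 3)
  Position 7: 'b' -> MATCH (count: 4)
  Position 11: 'b' -> MATCH (count: 5)
  Position 13: 'b' -> MATCH (count: 6)
  Position 14: 'b' -> MATCH (count: 7)
Total occurrences of 'b': 7

7


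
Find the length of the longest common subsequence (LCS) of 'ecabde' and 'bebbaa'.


DP table for LCS of 'ecabde' and 'bebbaa':
       b  e  b  b  a  a
    0  0  0  0  0  0  0
  e 0  0  1  1  1  1  1
  c 0  0  1  1  1  1  1
  a 0  0  1  1  1  2  2
  b 0  1  1  2  2  2  2
  d 0  1  1  2  2  2  2
  e 0  1  2  2  2  2  2
LCS: 'ea'
LCS length = 2

2


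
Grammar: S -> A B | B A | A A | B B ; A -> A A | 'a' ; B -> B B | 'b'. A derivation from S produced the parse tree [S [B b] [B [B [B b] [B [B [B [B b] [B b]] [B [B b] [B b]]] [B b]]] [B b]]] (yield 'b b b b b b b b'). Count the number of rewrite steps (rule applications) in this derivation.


Every bracketed nonterminal node [X ...] in the tree is produced by exactly one rule application.
Reading the tree off as a leftmost derivation:
  Step 1: S  =>  B B   (applied S -> B B)
  Step 2: B B  =>  b B   (applied B -> b)
  Step 3: b B  =>  b B B   (applied B -> B B)
  Step 4: b B B  =>  b B B B   (applied B -> B B)
  Step 5: b B B B  =>  b b B B   (applied B -> b)
  Step 6: b b B B  =>  b b B B B   (applied B -> B B)
  Step 7: b b B B B  =>  b b B B B B   (applied B -> B B)
  Step 8: b b B B B B  =>  b b B B B B B   (applied B -> B B)
  Step 9: b b B B B B B  =>  b b b B B B B   (applied B -> b)
  Step 10: b b b B B B B  =>  b b b b B B B   (applied B -> b)
  Step 11: b b b b B B B  =>  b b b b B B B B   (applied B -> B B)
  Step 12: b b b b B B B B  =>  b b b b b B B B   (applied B -> b)
  Step 13: b b b b b B B B  =>  b b b b b b B B   (applied B -> b)
  Step 14: b b b b b b B B  =>  b b b b b b b B   (applied B -> b)
  Step 15: b b b b b b b B  =>  b b b b b b b b   (applied B -> b)
Final yield: b b b b b b b b
Total rewrite steps: 15

15


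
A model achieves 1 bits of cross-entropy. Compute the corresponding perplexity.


Perplexity formula: PP = 2^H
H = 1
PP = 2^1
Steps: 2^1 = 2
PP = 2

2


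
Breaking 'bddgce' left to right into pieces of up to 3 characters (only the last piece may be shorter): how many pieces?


'bddgce' has 6 characters.
Chunking with max size 3:
  Chunk 1: 'bdd' (positions 0-2)
  Chunk 2: 'gce' (positions 3-5)
Total chunks: ceil(6 / 3) = 2

2


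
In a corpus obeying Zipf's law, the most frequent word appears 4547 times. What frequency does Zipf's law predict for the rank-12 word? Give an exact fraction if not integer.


Zipf's law: freq(rank) = f1 / rank
f1 = 4547, rank = 12
freq = 4547 / 12
GCD(4547, 12) = 1
Simplified: 4547/12

4547/12


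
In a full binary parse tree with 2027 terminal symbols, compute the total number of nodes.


Leaf nodes (terminals): 2027
Internal nodes = n - 1 = 2027 - 1 = 2026
Total = leaves + internal = 2027 + 2026 = 4053

4053


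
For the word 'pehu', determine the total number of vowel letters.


Scanning each character of 'pehu':
  Position 1: 'p' -> consonant (running count: 0)
  Position 2: 'e' -> vowel (running count: 1)
  Position 3: 'h' -> consonant (running count: 1)
  Position 4: 'u' -> vowel (running count: 2)
Total vowels: 2

2


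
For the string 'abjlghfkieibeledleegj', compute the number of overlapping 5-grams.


String 'abjlghfkieibeledleegj' has length L = 21.
Number of overlapping n-grams = L - n + 1
Substituting: 21 - 5 + 1 = 17

17


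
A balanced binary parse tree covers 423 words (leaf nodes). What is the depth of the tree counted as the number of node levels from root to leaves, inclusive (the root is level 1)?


In a balanced binary tree with n leaves the deepest leaf is ceil(log2(n)) edges below the root,
so counting node levels inclusive of root and leaves gives ceil(log2(n)) + 1 levels.
log2(423) = 8.7245
ceil(8.7245) = 9
levels = 9 + 1 = 10

10
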